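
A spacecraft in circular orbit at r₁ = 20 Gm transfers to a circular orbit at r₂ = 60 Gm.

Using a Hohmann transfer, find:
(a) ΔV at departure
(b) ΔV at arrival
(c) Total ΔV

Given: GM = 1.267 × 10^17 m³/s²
r₁ = 20 Gm = 2 × 10^10 m
r₂ = 60 Gm = 6 × 10^10 m
GM = 1.267 × 10^17 m³/s²
Transfer ellipse: a_t = (r₁ + r₂)/2 = 4 × 10^10 m
Circular speed at r₁: v₁ = √(GM/r₁) = 2516.94 m/s
Transfer speed at r₁ (periapsis): v₁ₜ = √(GM(2/r₁ − 1/a_t)) = 3082.61 m/s
(a) ΔV₁ = v₁ₜ − v₁ = 565.67 m/s ≈ 565.7 m/s
Circular speed at r₂: v₂ = √(GM/r₂) = 1453.16 m/s
Transfer speed at r₂ (apoapsis): v₂ₜ = √(GM(2/r₂ − 1/a_t)) = 1027.54 m/s
(b) ΔV₂ = v₂ − v₂ₜ = 425.62 m/s ≈ 425.6 m/s
(c) ΔV_total = ΔV₁ + ΔV₂ = 991.29 m/s ≈ 991.3 m/s

Final answer:
(a) ΔV₁ = 565.7 m/s
(b) ΔV₂ = 425.6 m/s
(c) ΔV_total = 991.3 m/s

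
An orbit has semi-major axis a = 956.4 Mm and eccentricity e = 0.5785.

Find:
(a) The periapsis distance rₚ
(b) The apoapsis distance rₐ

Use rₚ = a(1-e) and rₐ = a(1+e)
a = 956.4 Mm = 9.564 × 10^8 m
e = 0.5785:  1 − e = 0.4215,  1 + e = 1.5785
(a) rₚ = a(1 − e) = 9.564 × 10^8 m × 0.4215 = 4.03123 × 10^8 m ≈ 403.1 Mm
(b) rₐ = a(1 + e) = 9.564 × 10^8 m × 1.5785 = 1.50968 × 10^9 m ≈ 1.51 Gm

Final answer:
(a) rₚ = 403.1 Mm
(b) rₐ = 1.51 Gm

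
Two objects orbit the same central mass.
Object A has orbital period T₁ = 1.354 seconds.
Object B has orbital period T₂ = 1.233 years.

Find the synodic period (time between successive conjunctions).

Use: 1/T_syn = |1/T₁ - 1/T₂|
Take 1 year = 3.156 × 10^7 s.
T₁ = 1.354 seconds
T₂ = 1.233 years = 3.89135 × 10^7 s
1/T₁ = 0.738552 s⁻¹
1/T₂ = 2.5698 × 10^-8 s⁻¹
|1/T₁ − 1/T₂| = 0.738552 s⁻¹
T_syn = 1 / |1/T₁ − 1/T₂| = 1.354 s ≈ 1.354 seconds

Final answer: T_syn = 1.354 seconds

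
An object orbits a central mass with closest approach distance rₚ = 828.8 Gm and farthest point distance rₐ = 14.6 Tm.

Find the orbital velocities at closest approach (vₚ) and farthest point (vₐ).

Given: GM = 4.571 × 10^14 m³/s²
rₚ = 828.8 Gm = 8.288 × 10^11 m
rₐ = 14.6 Tm = 1.46 × 10^13 m
GM = 4.571 × 10^14 m³/s²
a = (rₚ + rₐ)/2 = 7.7144 × 10^12 m
Vis-viva: v² = GM (2/r − 1/a)
vₚ² = 4.571 × 10^14 × (2.41313 × 10^-12 − 1.29628 × 10^-13) = 1043.79 m²/s²
vₚ = 32.3077 m/s ≈ 32.31 m/s
vₐ² = 4.571 × 10^14 × (1.36986 × 10^-13 − 1.29628 × 10^-13) = 3.36361 m²/s²
vₐ = 1.83402 m/s ≈ 1.834 m/s

Final answer: vₚ = 32.31 m/s, vₐ = 1.834 m/s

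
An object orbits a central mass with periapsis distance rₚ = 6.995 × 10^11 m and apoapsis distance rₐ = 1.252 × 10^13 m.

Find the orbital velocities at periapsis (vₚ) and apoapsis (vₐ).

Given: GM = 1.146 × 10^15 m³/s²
rₚ = 6.995 × 10^11 m
rₐ = 1.252 × 10^13 m
GM = 1.146 × 10^15 m³/s²
a = (rₚ + rₐ)/2 = 6.60975 × 10^12 m
Vis-viva: v² = GM (2/r − 1/a)
vₚ² = 1.146 × 10^15 × (2.85919 × 10^-12 − 1.51292 × 10^-13) = 3103.25 m²/s²
vₚ = 55.7068 m/s ≈ 55.71 m/s
vₐ² = 1.146 × 10^15 × (1.59744 × 10^-13 − 1.51292 × 10^-13) = 9.68686 m²/s²
vₐ = 3.11237 m/s ≈ 3.112 m/s

Final answer: vₚ = 55.71 m/s, vₐ = 3.112 m/s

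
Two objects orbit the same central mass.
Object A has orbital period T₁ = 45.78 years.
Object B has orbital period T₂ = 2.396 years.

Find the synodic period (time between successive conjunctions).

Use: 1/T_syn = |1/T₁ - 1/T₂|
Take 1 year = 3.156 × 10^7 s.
T₁ = 45.78 years = 1.44482 × 10^9 s
T₂ = 2.396 years = 7.56178 × 10^7 s
1/T₁ = 6.92129 × 10^-10 s⁻¹
1/T₂ = 1.32244 × 10^-8 s⁻¹
|1/T₁ − 1/T₂| = 1.25323 × 10^-8 s⁻¹
T_syn = 1 / |1/T₁ − 1/T₂| = 7.9794 × 10^7 s ≈ 2.528 years

Final answer: T_syn = 2.528 years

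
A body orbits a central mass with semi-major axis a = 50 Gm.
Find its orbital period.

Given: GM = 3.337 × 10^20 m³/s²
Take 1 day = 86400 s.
a = 50 Gm = 5 × 10^10 m
GM = 3.337 × 10^20 m³/s²
a³ = 1.25 × 10^32 m³
T = 2π √(a³/GM) = 2π √((1.25 × 10^32) / (3.337 × 10^20)) = 2π × 612036 s
T = 3.84554 × 10^6 s ≈ 44.51 days

Final answer: 44.51 days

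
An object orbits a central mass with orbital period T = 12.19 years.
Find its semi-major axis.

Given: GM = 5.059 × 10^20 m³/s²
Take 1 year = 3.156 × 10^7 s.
T = 12.19 years = 3.84716 × 10^8 s
GM = 5.059 × 10^20 m³/s²
Kepler's third law: a³ = GM T² / (4π²)
T² = 1.48007 × 10^17 s²
a³ = (5.059 × 10^20) × (1.48007 × 10^17) / (4π²) = 1.89665 × 10^36 m³
a = (a³)^(1/3) = 1.23783 × 10^12 m ≈ 1.238 Tm

Final answer: 1.238 Tm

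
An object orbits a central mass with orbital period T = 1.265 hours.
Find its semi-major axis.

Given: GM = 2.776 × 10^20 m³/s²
T = 1.265 hours = 4554 s
GM = 2.776 × 10^20 m³/s²
Kepler's third law: a³ = GM T² / (4π²)
T² = 2.07389 × 10^7 s²
a³ = (2.776 × 10^20) × (2.07389 × 10^7) / (4π²) = 1.4583 × 10^26 m³
a = (a³)^(1/3) = 5.26359 × 10^8 m ≈ 526.4 Mm

Final answer: 526.4 Mm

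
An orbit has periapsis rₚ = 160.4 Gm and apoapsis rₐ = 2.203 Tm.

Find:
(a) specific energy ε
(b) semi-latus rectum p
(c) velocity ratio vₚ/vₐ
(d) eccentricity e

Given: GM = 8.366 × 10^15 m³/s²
rₚ = 160.4 Gm = 1.604 × 10^11 m
rₐ = 2.203 Tm = 2.203 × 10^12 m
GM = 8.366 × 10^15 m³/s²
a = (rₚ + rₐ)/2 = 1.1817 × 10^12 m
e = (rₐ − rₚ)/(rₐ + rₚ) = (2.0426 × 10^12) / (2.3634 × 10^12) = 0.864263
(a) 2a = 2.3634 × 10^12 m;  ε = −GM/(2a) = -3539.82 J/kg ≈ -3.54 kJ/kg
(b) 1 − e² = 0.253049;  p = a(1 − e²) = 1.1817 × 10^12 × 0.253049 = 2.99028 × 10^11 m ≈ 299 Gm
(c) vₚ/vₐ = rₐ/rₚ (angular momentum) = (2.203 × 10^12) / (1.604 × 10^11) = 13.7344 ≈ 13.73
(d) e = 0.864263 ≈ 0.8643

Final answer:
(a) specific energy ε = -3.54 kJ/kg
(b) semi-latus rectum p = 299 Gm
(c) velocity ratio vₚ/vₐ = 13.73
(d) eccentricity e = 0.8643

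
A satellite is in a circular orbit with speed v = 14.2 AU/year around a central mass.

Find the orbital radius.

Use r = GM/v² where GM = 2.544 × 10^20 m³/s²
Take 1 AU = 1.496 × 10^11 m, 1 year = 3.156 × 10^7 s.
v = 14.2 AU/year = 67310.5 m/s
GM = 2.544 × 10^20 m³/s²
v² = 4.53071 × 10^9 m²/s²
r = GM/v² = (2.544 × 10^20) / (4.53071 × 10^9) = 5.61502 × 10^10 m ≈ 0.3753 AU

Final answer: 0.3753 AU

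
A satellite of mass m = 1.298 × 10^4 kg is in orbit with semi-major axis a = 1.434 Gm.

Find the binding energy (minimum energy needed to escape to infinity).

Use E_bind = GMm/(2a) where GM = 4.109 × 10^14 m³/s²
a = 1.434 Gm = 1.434 × 10^9 m
GM = 4.109 × 10^14 m³/s²
m = 1.298 × 10^4 kg
GMm = 4.109 × 10^14 × 12980 = 5.33348 × 10^18 m³·kg/s²
2a = 2.868 × 10^9 m
E_bind = GMm/(2a) = 1.85965 × 10^9 J ≈ 1.86 GJ

Final answer: 1.86 GJ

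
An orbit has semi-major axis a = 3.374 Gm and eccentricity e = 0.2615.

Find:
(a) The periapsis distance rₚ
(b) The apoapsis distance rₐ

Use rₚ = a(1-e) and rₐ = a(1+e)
a = 3.374 Gm = 3.374 × 10^9 m
e = 0.2615:  1 − e = 0.7385,  1 + e = 1.2615
(a) rₚ = a(1 − e) = 3.374 × 10^9 m × 0.7385 = 2.4917 × 10^9 m ≈ 2.492 Gm
(b) rₐ = a(1 + e) = 3.374 × 10^9 m × 1.2615 = 4.2563 × 10^9 m ≈ 4.256 Gm

Final answer:
(a) rₚ = 2.492 Gm
(b) rₐ = 4.256 Gm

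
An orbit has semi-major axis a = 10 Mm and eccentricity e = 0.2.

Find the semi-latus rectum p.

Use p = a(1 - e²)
a = 10 Mm = 1 × 10^7 m
e = 0.2,  e² = 0.04,  1 − e² = 0.96
p = a(1 − e²) = 1 × 10^7 m × 0.96 = 9.6 × 10^6 m ≈ 9.6 Mm

Final answer: p = 9.6 Mm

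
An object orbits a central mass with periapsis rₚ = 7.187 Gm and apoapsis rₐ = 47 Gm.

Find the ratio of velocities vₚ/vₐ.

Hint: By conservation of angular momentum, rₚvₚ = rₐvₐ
rₚ = 7.187 Gm = 7.187 × 10^9 m
rₐ = 47 Gm = 4.7 × 10^10 m
rₚvₚ = rₐvₐ  ⇒  vₚ/vₐ = rₐ/rₚ
vₚ/vₐ = (4.7 × 10^10) / (7.187 × 10^9) = 6.53959

Final answer: vₚ/vₐ = 6.54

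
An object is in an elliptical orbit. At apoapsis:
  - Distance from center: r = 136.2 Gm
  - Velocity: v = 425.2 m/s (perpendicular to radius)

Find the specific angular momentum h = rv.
r = 136.2 Gm = 1.362 × 10^11 m
v = 425.2 m/s
h = rv = 1.362 × 10^11 × 425.2 = 5.79122 × 10^13 m²/s ≈ 5.791 × 10^13 m²/s

Final answer: h = 5.791 × 10^13 m²/s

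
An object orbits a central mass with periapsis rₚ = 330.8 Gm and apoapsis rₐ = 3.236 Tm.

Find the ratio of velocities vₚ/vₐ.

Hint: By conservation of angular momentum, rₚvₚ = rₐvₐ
rₚ = 330.8 Gm = 3.308 × 10^11 m
rₐ = 3.236 Tm = 3.236 × 10^12 m
rₚvₚ = rₐvₐ  ⇒  vₚ/vₐ = rₐ/rₚ
vₚ/vₐ = (3.236 × 10^12) / (3.308 × 10^11) = 9.78235

Final answer: vₚ/vₐ = 9.782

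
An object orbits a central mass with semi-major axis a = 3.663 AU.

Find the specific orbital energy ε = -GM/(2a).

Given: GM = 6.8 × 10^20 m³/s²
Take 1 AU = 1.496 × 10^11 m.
a = 3.663 AU = 5.47985 × 10^11 m
GM = 6.8 × 10^20 m³/s²
2a = 1.09597 × 10^12 m
ε = −GM/(2a) = -6.20455 × 10^8 J/kg ≈ -620.5 MJ/kg

Final answer: -620.5 MJ/kg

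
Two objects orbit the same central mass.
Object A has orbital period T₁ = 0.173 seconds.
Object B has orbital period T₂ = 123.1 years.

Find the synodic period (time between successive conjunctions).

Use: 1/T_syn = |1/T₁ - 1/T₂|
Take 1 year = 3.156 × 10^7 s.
T₁ = 0.173 seconds
T₂ = 123.1 years = 3.88504 × 10^9 s
1/T₁ = 5.78035 s⁻¹
1/T₂ = 2.57398 × 10^-10 s⁻¹
|1/T₁ − 1/T₂| = 5.78035 s⁻¹
T_syn = 1 / |1/T₁ − 1/T₂| = 0.173 s ≈ 0.173 seconds

Final answer: T_syn = 0.173 seconds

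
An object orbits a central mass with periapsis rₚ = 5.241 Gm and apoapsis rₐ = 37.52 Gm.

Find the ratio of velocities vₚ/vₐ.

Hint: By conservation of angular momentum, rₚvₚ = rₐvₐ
rₚ = 5.241 Gm = 5.241 × 10^9 m
rₐ = 37.52 Gm = 3.752 × 10^10 m
rₚvₚ = rₐvₐ  ⇒  vₚ/vₐ = rₐ/rₚ
vₚ/vₐ = (3.752 × 10^10) / (5.241 × 10^9) = 7.15894

Final answer: vₚ/vₐ = 7.159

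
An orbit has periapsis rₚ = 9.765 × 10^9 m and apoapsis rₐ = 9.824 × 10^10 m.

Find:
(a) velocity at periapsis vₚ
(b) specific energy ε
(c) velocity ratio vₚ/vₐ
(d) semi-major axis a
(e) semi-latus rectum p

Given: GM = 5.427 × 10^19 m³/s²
rₚ = 9.765 × 10^9 m
rₐ = 9.824 × 10^10 m
GM = 5.427 × 10^19 m³/s²
a = (rₚ + rₐ)/2 = 5.40025 × 10^10 m
e = (rₐ − rₚ)/(rₐ + rₚ) = (8.8475 × 10^10) / (1.08005 × 10^11) = 0.819175
(a) vₚ² = GM (2/rₚ − 1/a) = 5.427 × 10^19 × (2.04813 × 10^-10 − 1.85177 × 10^-11) = 1.01103 × 10^10 m²/s²;  vₚ = 100550 m/s ≈ 100.5 km/s
(b) 2a = 1.08005 × 10^11 m;  ε = −GM/(2a) = -5.02477 × 10^8 J/kg ≈ -502.5 MJ/kg
(c) vₚ/vₐ = rₐ/rₚ (angular momentum) = (9.824 × 10^10) / (9.765 × 10^9) = 10.0604 ≈ 10.06
(d) a = 5.40025 × 10^10 m ≈ 5.4 × 10^10 m
(e) 1 − e² = 0.328952;  p = a(1 − e²) = 5.40025 × 10^10 × 0.328952 = 1.77642 × 10^10 m ≈ 1.776 × 10^10 m

Final answer:
(a) velocity at periapsis vₚ = 100.5 km/s
(b) specific energy ε = -502.5 MJ/kg
(c) velocity ratio vₚ/vₐ = 10.06
(d) semi-major axis a = 5.4 × 10^10 m
(e) semi-latus rectum p = 1.776 × 10^10 m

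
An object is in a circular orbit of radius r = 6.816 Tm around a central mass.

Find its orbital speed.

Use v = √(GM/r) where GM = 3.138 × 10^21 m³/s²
r = 6.816 Tm = 6.816 × 10^12 m
GM = 3.138 × 10^21 m³/s²
GM/r = (3.138 × 10^21) / (6.816 × 10^12) = 4.60387 × 10^8 m²/s²
v = √(GM/r) = 21456.6 m/s ≈ 21.46 km/s

Final answer: 21.46 km/s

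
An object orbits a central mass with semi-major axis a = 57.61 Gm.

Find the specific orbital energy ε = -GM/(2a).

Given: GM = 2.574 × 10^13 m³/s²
a = 57.61 Gm = 5.761 × 10^10 m
GM = 2.574 × 10^13 m³/s²
2a = 1.1522 × 10^11 m
ε = −GM/(2a) = -223.399 J/kg ≈ -223.4 J/kg

Final answer: -223.4 J/kg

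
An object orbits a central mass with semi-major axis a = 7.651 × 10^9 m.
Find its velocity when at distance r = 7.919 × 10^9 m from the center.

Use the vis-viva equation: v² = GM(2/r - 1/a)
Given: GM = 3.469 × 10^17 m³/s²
a = 7.651 × 10^9 m
r = 7.919 × 10^9 m
GM = 3.469 × 10^17 m³/s²
2/r − 1/a = 2.52557 × 10^-10 − 1.30702 × 10^-10 = 1.21855 × 10^-10 m⁻¹
v² = GM (2/r − 1/a) = 4.22716 × 10^7 m²/s²
v = 6501.66 m/s ≈ 6.502 km/s

Final answer: 6.502 km/s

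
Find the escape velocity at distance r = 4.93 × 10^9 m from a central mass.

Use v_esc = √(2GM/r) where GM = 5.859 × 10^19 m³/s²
r = 4.93 × 10^9 m
GM = 5.859 × 10^19 m³/s²
2GM/r = 2 × (5.859 × 10^19) / (4.93 × 10^9) = 2.37688 × 10^10 m²/s²
v_esc = √(2GM/r) = 154171 m/s ≈ 154.2 km/s

Final answer: 154.2 km/s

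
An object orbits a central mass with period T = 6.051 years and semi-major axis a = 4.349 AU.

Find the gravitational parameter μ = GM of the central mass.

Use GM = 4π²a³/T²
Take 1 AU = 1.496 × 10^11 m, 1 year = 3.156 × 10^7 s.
T = 6.051 years = 1.9097 × 10^8 s
a = 4.349 AU = 6.5061 × 10^11 m
a³ = 2.75399 × 10^35 m³
T² = 3.64694 × 10^16 s²
GM = 4π² × (2.75399 × 10^35) / (3.64694 × 10^16) = 2.98122 × 10^20 m³/s²
GM ≈ 2.981 × 10^20 m³/s²

Final answer: GM = 2.981 × 10^20 m³/s²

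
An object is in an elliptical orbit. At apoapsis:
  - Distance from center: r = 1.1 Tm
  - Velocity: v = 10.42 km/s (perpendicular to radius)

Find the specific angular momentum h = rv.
r = 1.1 Tm = 1.1 × 10^12 m
v = 10.42 km/s = 10420 m/s
h = rv = 1.1 × 10^12 × 10420 = 1.1462 × 10^16 m²/s ≈ 1.146 × 10^16 m²/s

Final answer: h = 1.146 × 10^16 m²/s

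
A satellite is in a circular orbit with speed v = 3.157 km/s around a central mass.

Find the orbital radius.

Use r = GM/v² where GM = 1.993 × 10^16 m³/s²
v = 3.157 km/s = 3157 m/s
GM = 1.993 × 10^16 m³/s²
v² = 9.96665 × 10^6 m²/s²
r = GM/v² = (1.993 × 10^16) / (9.96665 × 10^6) = 1.99967 × 10^9 m ≈ 2 Gm

Final answer: 2 Gm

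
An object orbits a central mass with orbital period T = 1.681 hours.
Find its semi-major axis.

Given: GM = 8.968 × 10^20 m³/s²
T = 1.681 hours = 6051.6 s
GM = 8.968 × 10^20 m³/s²
Kepler's third law: a³ = GM T² / (4π²)
T² = 3.66219 × 10^7 s²
a³ = (8.968 × 10^20) × (3.66219 × 10^7) / (4π²) = 8.3191 × 10^26 m³
a = (a³)^(1/3) = 9.405 × 10^8 m ≈ 9.405 × 10^8 m

Final answer: 9.405 × 10^8 m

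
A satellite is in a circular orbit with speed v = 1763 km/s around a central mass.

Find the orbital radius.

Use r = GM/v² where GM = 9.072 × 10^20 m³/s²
v = 1763 km/s = 1.763 × 10^6 m/s
GM = 9.072 × 10^20 m³/s²
v² = 3.10817 × 10^12 m²/s²
r = GM/v² = (9.072 × 10^20) / (3.10817 × 10^12) = 2.91876 × 10^8 m ≈ 291.9 Mm

Final answer: 291.9 Mm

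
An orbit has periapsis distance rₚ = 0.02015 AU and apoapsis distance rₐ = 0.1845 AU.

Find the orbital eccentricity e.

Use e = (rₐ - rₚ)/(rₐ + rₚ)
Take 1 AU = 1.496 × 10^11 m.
rₚ = 0.02015 AU = 3.01444 × 10^9 m
rₐ = 0.1845 AU = 2.76012 × 10^10 m
rₐ − rₚ = 2.45868 × 10^10 m
rₐ + rₚ = 3.06156 × 10^10 m
e = (rₐ − rₚ)/(rₐ + rₚ) = 0.803078

Final answer: e = 0.8031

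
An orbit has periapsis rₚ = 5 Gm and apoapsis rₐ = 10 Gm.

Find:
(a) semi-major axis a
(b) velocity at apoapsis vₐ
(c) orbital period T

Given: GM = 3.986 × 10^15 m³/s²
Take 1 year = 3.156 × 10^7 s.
rₚ = 5 Gm = 5 × 10^9 m
rₐ = 10 Gm = 1 × 10^10 m
GM = 3.986 × 10^15 m³/s²
a = (rₚ + rₐ)/2 = 7.5 × 10^9 m
e = (rₐ − rₚ)/(rₐ + rₚ) = (5 × 10^9) / (1.5 × 10^10) = 0.333333
(a) a = 7.5 × 10^9 m ≈ 7.5 Gm
(b) vₐ² = GM (2/rₐ − 1/a) = 3.986 × 10^15 × (2 × 10^-10 − 1.33333 × 10^-10) = 265733 m²/s²;  vₐ = 515.493 m/s ≈ 515.5 m/s
(c) a³ = 4.21875 × 10^29 m³;  T = 2π √(a³/GM) = 2π × 1.02878 × 10^7 s = 6.46403 × 10^7 s ≈ 2.048 years

Final answer:
(a) semi-major axis a = 7.5 Gm
(b) velocity at apoapsis vₐ = 515.5 m/s
(c) orbital period T = 2.048 years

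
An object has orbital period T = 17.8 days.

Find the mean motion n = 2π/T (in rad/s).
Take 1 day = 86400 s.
T = 17.8 days = 1.53792 × 10^6 s
n = 2π / (1.53792 × 10^6 s) = 4.08551 × 10^-6 rad/s ≈ 4.086 × 10^-6 rad/s

Final answer: n = 4.086 × 10^-6 rad/s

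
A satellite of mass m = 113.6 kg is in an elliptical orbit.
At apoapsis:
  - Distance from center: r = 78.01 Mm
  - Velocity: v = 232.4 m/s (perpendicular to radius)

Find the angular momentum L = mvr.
r = 78.01 Mm = 7.801 × 10^7 m
v = 232.4 m/s
vr = 232.4 × 7.801 × 10^7 = 1.81295 × 10^10 m²/s
L = m × vr = 113.6 × 1.81295 × 10^10 = 2.05951 × 10^12 kg·m²/s ≈ 2.06 × 10^12 kg·m²/s

Final answer: L = 2.06 × 10^12 kg·m²/s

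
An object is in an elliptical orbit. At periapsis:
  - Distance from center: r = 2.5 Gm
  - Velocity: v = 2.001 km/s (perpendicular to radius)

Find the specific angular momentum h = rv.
r = 2.5 Gm = 2.5 × 10^9 m
v = 2.001 km/s = 2001 m/s
h = rv = 2.5 × 10^9 × 2001 = 5.0025 × 10^12 m²/s ≈ 5.002 × 10^12 m²/s

Final answer: h = 5.002 × 10^12 m²/s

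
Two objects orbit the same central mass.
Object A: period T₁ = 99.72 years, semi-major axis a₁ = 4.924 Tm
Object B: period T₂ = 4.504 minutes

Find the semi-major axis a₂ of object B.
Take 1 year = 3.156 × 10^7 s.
T₁ = 99.72 years = 3.14716 × 10^9 s
T₂ = 4.504 minutes = 270.24 s
a₁ = 4.924 Tm = 4.924 × 10^12 m
Kepler's third law: (T₂/T₁)² = (a₂/a₁)³  ⇒  a₂ = a₁ (T₂/T₁)^(2/3)
T₂/T₁ = 8.58678 × 10^-8
(T₂/T₁)^(2/3) = 1.94635 × 10^-5
a₂ = 4.924 × 10^12 m × 1.94635 × 10^-5 = 9.58381 × 10^7 m ≈ 95.84 Mm

Final answer: a₂ = 95.84 Mm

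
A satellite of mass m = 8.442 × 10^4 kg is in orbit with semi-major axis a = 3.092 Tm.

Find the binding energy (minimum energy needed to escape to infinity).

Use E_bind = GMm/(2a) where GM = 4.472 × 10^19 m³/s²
a = 3.092 Tm = 3.092 × 10^12 m
GM = 4.472 × 10^19 m³/s²
m = 8.442 × 10^4 kg
GMm = 4.472 × 10^19 × 84420 = 3.77526 × 10^24 m³·kg/s²
2a = 6.184 × 10^12 m
E_bind = GMm/(2a) = 6.10489 × 10^11 J ≈ 610.5 GJ

Final answer: 610.5 GJ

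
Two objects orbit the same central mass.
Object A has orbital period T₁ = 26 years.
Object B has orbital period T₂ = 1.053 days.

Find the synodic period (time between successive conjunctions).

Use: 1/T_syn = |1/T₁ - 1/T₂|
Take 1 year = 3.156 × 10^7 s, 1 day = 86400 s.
T₁ = 26 years = 8.2056 × 10^8 s
T₂ = 1.053 days = 90979.2 s
1/T₁ = 1.21868 × 10^-9 s⁻¹
1/T₂ = 1.09915 × 10^-5 s⁻¹
|1/T₁ − 1/T₂| = 1.09903 × 10^-5 s⁻¹
T_syn = 1 / |1/T₁ − 1/T₂| = 90989.3 s ≈ 1.053 days

Final answer: T_syn = 1.053 days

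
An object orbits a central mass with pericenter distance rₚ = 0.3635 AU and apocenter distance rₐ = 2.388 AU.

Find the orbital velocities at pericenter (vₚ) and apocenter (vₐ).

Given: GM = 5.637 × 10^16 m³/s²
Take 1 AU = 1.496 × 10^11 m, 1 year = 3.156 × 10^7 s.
rₚ = 0.3635 AU = 5.43796 × 10^10 m
rₐ = 2.388 AU = 3.57245 × 10^11 m
GM = 5.637 × 10^16 m³/s²
a = (rₚ + rₐ)/2 = 2.05812 × 10^11 m
Vis-viva: v² = GM (2/r − 1/a)
vₚ² = 5.637 × 10^16 × (3.67785 × 10^-11 − 4.8588 × 10^-12) = 1.79931 × 10^6 m²/s²
vₚ = 1341.38 m/s ≈ 0.283 AU/year
vₐ² = 5.637 × 10^16 × (5.5984 × 10^-12 − 4.8588 × 10^-12) = 41691.5 m²/s²
vₐ = 204.185 m/s ≈ 204.2 m/s

Final answer: vₚ = 0.283 AU/year, vₐ = 204.2 m/s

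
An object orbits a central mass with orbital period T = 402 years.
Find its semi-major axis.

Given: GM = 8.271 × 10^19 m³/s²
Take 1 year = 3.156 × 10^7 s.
T = 402 years = 1.26871 × 10^10 s
GM = 8.271 × 10^19 m³/s²
Kepler's third law: a³ = GM T² / (4π²)
T² = 1.60963 × 10^20 s²
a³ = (8.271 × 10^19) × (1.60963 × 10^20) / (4π²) = 3.37229 × 10^38 m³
a = (a³)^(1/3) = 6.96052 × 10^12 m ≈ 6.961 Tm

Final answer: 6.961 Tm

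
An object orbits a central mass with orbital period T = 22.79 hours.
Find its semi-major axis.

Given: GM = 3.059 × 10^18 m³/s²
T = 22.79 hours = 82044 s
GM = 3.059 × 10^18 m³/s²
Kepler's third law: a³ = GM T² / (4π²)
T² = 6.73122 × 10^9 s²
a³ = (3.059 × 10^18) × (6.73122 × 10^9) / (4π²) = 5.21571 × 10^26 m³
a = (a³)^(1/3) = 8.04954 × 10^8 m ≈ 8.05 × 10^8 m

Final answer: 8.05 × 10^8 m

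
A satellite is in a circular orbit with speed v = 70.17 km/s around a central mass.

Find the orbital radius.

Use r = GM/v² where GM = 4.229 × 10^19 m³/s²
v = 70.17 km/s = 70170 m/s
GM = 4.229 × 10^19 m³/s²
v² = 4.92383 × 10^9 m²/s²
r = GM/v² = (4.229 × 10^19) / (4.92383 × 10^9) = 8.58884 × 10^9 m ≈ 8.589 Gm

Final answer: 8.589 Gm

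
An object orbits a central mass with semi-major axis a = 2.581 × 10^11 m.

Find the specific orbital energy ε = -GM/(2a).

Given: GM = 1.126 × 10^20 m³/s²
a = 2.581 × 10^11 m
GM = 1.126 × 10^20 m³/s²
2a = 5.162 × 10^11 m
ε = −GM/(2a) = -2.18133 × 10^8 J/kg ≈ -218.1 MJ/kg

Final answer: -218.1 MJ/kg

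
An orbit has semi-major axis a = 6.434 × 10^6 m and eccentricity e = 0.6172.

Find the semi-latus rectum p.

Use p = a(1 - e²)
a = 6.434 × 10^6 m
e = 0.6172,  e² = 0.380936,  1 − e² = 0.619064
p = a(1 − e²) = 6.434 × 10^6 m × 0.619064 = 3.98306 × 10^6 m ≈ 3.983 × 10^6 m

Final answer: p = 3.983 × 10^6 m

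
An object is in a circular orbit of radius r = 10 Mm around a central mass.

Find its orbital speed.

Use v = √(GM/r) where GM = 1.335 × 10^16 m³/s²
r = 10 Mm = 1 × 10^7 m
GM = 1.335 × 10^16 m³/s²
GM/r = (1.335 × 10^16) / (1 × 10^7) = 1.335 × 10^9 m²/s²
v = √(GM/r) = 36537.7 m/s ≈ 36.54 km/s

Final answer: 36.54 km/s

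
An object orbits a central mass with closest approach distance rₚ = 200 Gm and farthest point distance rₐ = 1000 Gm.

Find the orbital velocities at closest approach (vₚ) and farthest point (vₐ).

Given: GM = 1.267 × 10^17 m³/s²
rₚ = 200 Gm = 2 × 10^11 m
rₐ = 1000 Gm = 1 × 10^12 m
GM = 1.267 × 10^17 m³/s²
a = (rₚ + rₐ)/2 = 6 × 10^11 m
Vis-viva: v² = GM (2/r − 1/a)
vₚ² = 1.267 × 10^17 × (1 × 10^-11 − 1.66667 × 10^-12) = 1.05583 × 10^6 m²/s²
vₚ = 1027.54 m/s ≈ 1.028 km/s
vₐ² = 1.267 × 10^17 × (2 × 10^-12 − 1.66667 × 10^-12) = 42233.3 m²/s²
vₐ = 205.508 m/s ≈ 205.5 m/s

Final answer: vₚ = 1.028 km/s, vₐ = 205.5 m/s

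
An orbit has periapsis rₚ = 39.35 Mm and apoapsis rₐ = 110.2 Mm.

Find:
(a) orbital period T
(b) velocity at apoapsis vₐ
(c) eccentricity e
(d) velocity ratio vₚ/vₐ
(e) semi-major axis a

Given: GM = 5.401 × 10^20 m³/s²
rₚ = 39.35 Mm = 3.935 × 10^7 m
rₐ = 110.2 Mm = 1.102 × 10^8 m
GM = 5.401 × 10^20 m³/s²
a = (rₚ + rₐ)/2 = 7.4775 × 10^7 m
e = (rₐ − rₚ)/(rₐ + rₚ) = (7.085 × 10^7) / (1.4955 × 10^8) = 0.473755
(a) a³ = 4.1809 × 10^23 m³;  T = 2π √(a³/GM) = 2π × 27.8226 s = 174.814 s ≈ 2.914 minutes
(b) vₐ² = GM (2/rₐ − 1/a) = 5.401 × 10^20 × (1.81488 × 10^-8 − 1.33735 × 10^-8) = 2.57918 × 10^12 m²/s²;  vₐ = 1.60598 × 10^6 m/s ≈ 1606 km/s
(c) e = 0.473755 ≈ 0.4738
(d) vₚ/vₐ = rₐ/rₚ (angular momentum) = (1.102 × 10^8) / (3.935 × 10^7) = 2.80051 ≈ 2.801
(e) a = 7.4775 × 10^7 m ≈ 74.78 Mm

Final answer:
(a) orbital period T = 2.914 minutes
(b) velocity at apoapsis vₐ = 1606 km/s
(c) eccentricity e = 0.4738
(d) velocity ratio vₚ/vₐ = 2.801
(e) semi-major axis a = 74.78 Mm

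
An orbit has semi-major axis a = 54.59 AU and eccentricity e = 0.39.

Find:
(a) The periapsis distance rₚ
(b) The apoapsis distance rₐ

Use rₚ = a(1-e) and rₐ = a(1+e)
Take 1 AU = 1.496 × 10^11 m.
a = 54.59 AU = 8.16666 × 10^12 m
e = 0.39:  1 − e = 0.61,  1 + e = 1.39
(a) rₚ = a(1 − e) = 8.16666 × 10^12 m × 0.61 = 4.98167 × 10^12 m ≈ 33.3 AU
(b) rₐ = a(1 + e) = 8.16666 × 10^12 m × 1.39 = 1.13517 × 10^13 m ≈ 75.88 AU

Final answer:
(a) rₚ = 33.3 AU
(b) rₐ = 75.88 AU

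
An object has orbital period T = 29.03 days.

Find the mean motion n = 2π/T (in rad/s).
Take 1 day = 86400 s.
T = 29.03 days = 2.50819 × 10^6 s
n = 2π / (2.50819 × 10^6 s) = 2.50507 × 10^-6 rad/s ≈ 2.505 × 10^-6 rad/s

Final answer: n = 2.505 × 10^-6 rad/s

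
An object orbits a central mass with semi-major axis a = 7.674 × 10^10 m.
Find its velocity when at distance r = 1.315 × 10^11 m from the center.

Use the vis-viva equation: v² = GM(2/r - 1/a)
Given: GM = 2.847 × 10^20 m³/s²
a = 7.674 × 10^10 m
r = 1.315 × 10^11 m
GM = 2.847 × 10^20 m³/s²
2/r − 1/a = 1.52091 × 10^-11 − 1.3031 × 10^-11 = 2.17811 × 10^-12 m⁻¹
v² = GM (2/r − 1/a) = 6.20108 × 10^8 m²/s²
v = 24902 m/s ≈ 24.9 km/s

Final answer: 24.9 km/s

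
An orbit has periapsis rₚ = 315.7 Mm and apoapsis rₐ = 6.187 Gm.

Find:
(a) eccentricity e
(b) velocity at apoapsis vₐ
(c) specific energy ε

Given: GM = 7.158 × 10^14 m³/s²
rₚ = 315.7 Mm = 3.157 × 10^8 m
rₐ = 6.187 Gm = 6.187 × 10^9 m
GM = 7.158 × 10^14 m³/s²
a = (rₚ + rₐ)/2 = 3.25135 × 10^9 m
e = (rₐ − rₚ)/(rₐ + rₚ) = (5.8713 × 10^9) / (6.5027 × 10^9) = 0.902902
(a) e = 0.902902 ≈ 0.9029
(b) vₐ² = GM (2/rₐ − 1/a) = 7.158 × 10^14 × (3.23258 × 10^-10 − 3.07565 × 10^-10) = 11233.7 m²/s²;  vₐ = 105.989 m/s ≈ 106 m/s
(c) 2a = 6.5027 × 10^9 m;  ε = −GM/(2a) = -110077 J/kg ≈ -110.1 kJ/kg

Final answer:
(a) eccentricity e = 0.9029
(b) velocity at apoapsis vₐ = 106 m/s
(c) specific energy ε = -110.1 kJ/kg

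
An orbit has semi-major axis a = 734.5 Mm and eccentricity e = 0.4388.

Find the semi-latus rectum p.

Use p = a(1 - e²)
a = 734.5 Mm = 7.345 × 10^8 m
e = 0.4388,  e² = 0.192545,  1 − e² = 0.807455
p = a(1 − e²) = 7.345 × 10^8 m × 0.807455 = 5.93075 × 10^8 m ≈ 593.1 Mm

Final answer: p = 593.1 Mm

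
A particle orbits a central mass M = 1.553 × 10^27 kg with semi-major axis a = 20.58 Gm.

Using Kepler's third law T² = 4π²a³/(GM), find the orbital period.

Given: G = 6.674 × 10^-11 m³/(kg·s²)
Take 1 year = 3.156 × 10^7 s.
M = 1.553 × 10^27 kg
GM = G × M = 6.674 × 10^-11 × 1.553 × 10^27 = 1.03647 × 10^17 m³/s²
a = 20.58 Gm = 2.058 × 10^10 m
a³ = 8.71638 × 10^30 m³
T = 2π √(a³/GM) = 2π √((8.71638 × 10^30) / (1.03647 × 10^17)) = 2π × 9.17042 × 10^6 s
T = 5.76194 × 10^7 s ≈ 1.826 years

Final answer: 1.826 years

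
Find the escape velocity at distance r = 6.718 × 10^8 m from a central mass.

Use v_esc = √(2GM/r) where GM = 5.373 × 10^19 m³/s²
r = 6.718 × 10^8 m
GM = 5.373 × 10^19 m³/s²
2GM/r = 2 × (5.373 × 10^19) / (6.718 × 10^8) = 1.59958 × 10^11 m²/s²
v_esc = √(2GM/r) = 399948 m/s ≈ 399.9 km/s

Final answer: 399.9 km/s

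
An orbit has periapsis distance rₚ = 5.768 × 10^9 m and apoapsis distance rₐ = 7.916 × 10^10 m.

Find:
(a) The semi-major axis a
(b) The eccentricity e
rₚ = 5.768 × 10^9 m
rₐ = 7.916 × 10^10 m
(a) a = (rₚ + rₐ)/2 = 4.2464 × 10^10 m ≈ 4.246 × 10^10 m
(b) e = (rₐ − rₚ)/(rₐ + rₚ) = (7.3392 × 10^10) / (8.4928 × 10^10) = 0.864167

Final answer:
(a) a = 4.246 × 10^10 m
(b) e = 0.8642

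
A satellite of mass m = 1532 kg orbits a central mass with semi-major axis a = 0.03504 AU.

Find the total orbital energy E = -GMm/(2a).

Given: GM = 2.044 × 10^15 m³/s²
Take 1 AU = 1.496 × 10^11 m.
a = 0.03504 AU = 5.24198 × 10^9 m
GM = 2.044 × 10^15 m³/s²
2a = 1.0484 × 10^10 m
GMm = 2.044 × 10^15 × 1532 = 3.13141 × 10^18 m³·kg/s²
E = −GMm/(2a) = -2.98685 × 10^8 J ≈ -298.7 MJ

Final answer: -298.7 MJ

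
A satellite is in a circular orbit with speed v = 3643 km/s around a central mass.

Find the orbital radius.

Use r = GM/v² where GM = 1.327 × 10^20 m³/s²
v = 3643 km/s = 3.643 × 10^6 m/s
GM = 1.327 × 10^20 m³/s²
v² = 1.32714 × 10^13 m²/s²
r = GM/v² = (1.327 × 10^20) / (1.32714 × 10^13) = 9.99891 × 10^6 m ≈ 9.999 Mm

Final answer: 9.999 Mm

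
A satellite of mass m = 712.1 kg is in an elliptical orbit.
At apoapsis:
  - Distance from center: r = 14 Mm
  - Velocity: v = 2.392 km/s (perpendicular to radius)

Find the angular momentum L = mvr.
r = 14 Mm = 1.4 × 10^7 m
v = 2.392 km/s = 2392 m/s
vr = 2392 × 1.4 × 10^7 = 3.3488 × 10^10 m²/s
L = m × vr = 712.1 × 3.3488 × 10^10 = 2.38468 × 10^13 kg·m²/s ≈ 2.385 × 10^13 kg·m²/s

Final answer: L = 2.385 × 10^13 kg·m²/s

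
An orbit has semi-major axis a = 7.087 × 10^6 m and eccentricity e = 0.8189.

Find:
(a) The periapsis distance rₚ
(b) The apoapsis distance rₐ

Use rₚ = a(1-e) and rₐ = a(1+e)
a = 7.087 × 10^6 m
e = 0.8189:  1 − e = 0.1811,  1 + e = 1.8189
(a) rₚ = a(1 − e) = 7.087 × 10^6 m × 0.1811 = 1.28346 × 10^6 m ≈ 1.283 × 10^6 m
(b) rₐ = a(1 + e) = 7.087 × 10^6 m × 1.8189 = 1.28905 × 10^7 m ≈ 1.289 × 10^7 m

Final answer:
(a) rₚ = 1.283 × 10^6 m
(b) rₐ = 1.289 × 10^7 m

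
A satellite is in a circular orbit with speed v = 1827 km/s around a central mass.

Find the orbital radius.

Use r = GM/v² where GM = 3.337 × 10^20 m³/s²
v = 1827 km/s = 1.827 × 10^6 m/s
GM = 3.337 × 10^20 m³/s²
v² = 3.33793 × 10^12 m²/s²
r = GM/v² = (3.337 × 10^20) / (3.33793 × 10^12) = 9.99722 × 10^7 m ≈ 99.97 Mm

Final answer: 99.97 Mm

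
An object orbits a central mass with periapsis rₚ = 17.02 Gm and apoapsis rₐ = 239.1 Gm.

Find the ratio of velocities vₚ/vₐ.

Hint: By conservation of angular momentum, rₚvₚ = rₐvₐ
rₚ = 17.02 Gm = 1.702 × 10^10 m
rₐ = 239.1 Gm = 2.391 × 10^11 m
rₚvₚ = rₐvₐ  ⇒  vₚ/vₐ = rₐ/rₚ
vₚ/vₐ = (2.391 × 10^11) / (1.702 × 10^10) = 14.0482

Final answer: vₚ/vₐ = 14.05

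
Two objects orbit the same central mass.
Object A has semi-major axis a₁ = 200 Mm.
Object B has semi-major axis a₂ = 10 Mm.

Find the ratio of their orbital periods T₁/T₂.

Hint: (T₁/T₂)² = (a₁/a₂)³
a₁ = 200 Mm = 2 × 10^8 m
a₂ = 10 Mm = 1 × 10^7 m
a₁/a₂ = 20
T₁/T₂ = (a₁/a₂)^(3/2) = (20)^1.5 = 89.4427

Final answer: T₁/T₂ = 89.44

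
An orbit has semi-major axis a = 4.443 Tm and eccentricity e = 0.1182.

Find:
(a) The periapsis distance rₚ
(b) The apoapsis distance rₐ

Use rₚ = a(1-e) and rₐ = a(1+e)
a = 4.443 Tm = 4.443 × 10^12 m
e = 0.1182:  1 − e = 0.8818,  1 + e = 1.1182
(a) rₚ = a(1 − e) = 4.443 × 10^12 m × 0.8818 = 3.91784 × 10^12 m ≈ 3.918 Tm
(b) rₐ = a(1 + e) = 4.443 × 10^12 m × 1.1182 = 4.96816 × 10^12 m ≈ 4.968 Tm

Final answer:
(a) rₚ = 3.918 Tm
(b) rₐ = 4.968 Tm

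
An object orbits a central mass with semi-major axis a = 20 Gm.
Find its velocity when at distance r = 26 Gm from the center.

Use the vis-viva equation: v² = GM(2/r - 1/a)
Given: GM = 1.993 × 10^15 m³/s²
a = 20 Gm = 2 × 10^10 m
r = 26 Gm = 2.6 × 10^10 m
GM = 1.993 × 10^15 m³/s²
2/r − 1/a = 7.69231 × 10^-11 − 5 × 10^-11 = 2.69231 × 10^-11 m⁻¹
v² = GM (2/r − 1/a) = 53657.7 m²/s²
v = 231.641 m/s ≈ 231.6 m/s

Final answer: 231.6 m/s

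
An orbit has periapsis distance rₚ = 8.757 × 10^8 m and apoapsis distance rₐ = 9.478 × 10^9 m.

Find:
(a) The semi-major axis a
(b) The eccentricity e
rₚ = 8.757 × 10^8 m
rₐ = 9.478 × 10^9 m
(a) a = (rₚ + rₐ)/2 = 5.17685 × 10^9 m ≈ 5.177 × 10^9 m
(b) e = (rₐ − rₚ)/(rₐ + rₚ) = (8.6023 × 10^9) / (1.03537 × 10^10) = 0.830843

Final answer:
(a) a = 5.177 × 10^9 m
(b) e = 0.8308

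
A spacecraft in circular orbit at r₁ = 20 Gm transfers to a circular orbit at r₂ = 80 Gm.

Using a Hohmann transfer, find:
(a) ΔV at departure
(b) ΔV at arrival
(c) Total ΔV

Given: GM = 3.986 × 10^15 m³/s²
r₁ = 20 Gm = 2 × 10^10 m
r₂ = 80 Gm = 8 × 10^10 m
GM = 3.986 × 10^15 m³/s²
Transfer ellipse: a_t = (r₁ + r₂)/2 = 5 × 10^10 m
Circular speed at r₁: v₁ = √(GM/r₁) = 446.43 m/s
Transfer speed at r₁ (periapsis): v₁ₜ = √(GM(2/r₁ − 1/a_t)) = 564.695 m/s
(a) ΔV₁ = v₁ₜ − v₁ = 118.264 m/s ≈ 118.3 m/s
Circular speed at r₂: v₂ = √(GM/r₂) = 223.215 m/s
Transfer speed at r₂ (apoapsis): v₂ₜ = √(GM(2/r₂ − 1/a_t)) = 141.174 m/s
(b) ΔV₂ = v₂ − v₂ₜ = 82.0415 m/s ≈ 82.04 m/s
(c) ΔV_total = ΔV₁ + ΔV₂ = 200.306 m/s ≈ 200.3 m/s

Final answer:
(a) ΔV₁ = 118.3 m/s
(b) ΔV₂ = 82.04 m/s
(c) ΔV_total = 200.3 m/s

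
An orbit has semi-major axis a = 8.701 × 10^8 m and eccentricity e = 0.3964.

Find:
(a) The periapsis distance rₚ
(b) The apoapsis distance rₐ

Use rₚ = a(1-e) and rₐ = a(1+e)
a = 8.701 × 10^8 m
e = 0.3964:  1 − e = 0.6036,  1 + e = 1.3964
(a) rₚ = a(1 − e) = 8.701 × 10^8 m × 0.6036 = 5.25192 × 10^8 m ≈ 5.252 × 10^8 m
(b) rₐ = a(1 + e) = 8.701 × 10^8 m × 1.3964 = 1.21501 × 10^9 m ≈ 1.215 × 10^9 m

Final answer:
(a) rₚ = 5.252 × 10^8 m
(b) rₐ = 1.215 × 10^9 m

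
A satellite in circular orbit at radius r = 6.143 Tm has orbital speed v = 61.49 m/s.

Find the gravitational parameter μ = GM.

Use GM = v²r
r = 6.143 Tm = 6.143 × 10^12 m
v = 61.49 m/s
v² = 3781.02 m²/s²
GM = v²r = 3781.02 × 6.143 × 10^12 = 2.32268 × 10^16 m³/s²
GM ≈ 2.323 × 10^16 m³/s²

Final answer: GM = 2.323 × 10^16 m³/s²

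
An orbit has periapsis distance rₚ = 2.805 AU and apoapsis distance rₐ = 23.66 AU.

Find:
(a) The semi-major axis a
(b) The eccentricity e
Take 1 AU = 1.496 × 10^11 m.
rₚ = 2.805 AU = 4.19628 × 10^11 m
rₐ = 23.66 AU = 3.53954 × 10^12 m
(a) a = (rₚ + rₐ)/2 = 1.97958 × 10^12 m ≈ 13.23 AU
(b) e = (rₐ − rₚ)/(rₐ + rₚ) = (3.11991 × 10^12) / (3.95916 × 10^12) = 0.788022

Final answer:
(a) a = 13.23 AU
(b) e = 0.788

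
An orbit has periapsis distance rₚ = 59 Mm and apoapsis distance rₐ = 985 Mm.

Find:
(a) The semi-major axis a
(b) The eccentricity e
rₚ = 59 Mm = 5.9 × 10^7 m
rₐ = 985 Mm = 9.85 × 10^8 m
(a) a = (rₚ + rₐ)/2 = 5.22 × 10^8 m ≈ 522 Mm
(b) e = (rₐ − rₚ)/(rₐ + rₚ) = (9.26 × 10^8) / (1.044 × 10^9) = 0.886973

Final answer:
(a) a = 522 Mm
(b) e = 0.887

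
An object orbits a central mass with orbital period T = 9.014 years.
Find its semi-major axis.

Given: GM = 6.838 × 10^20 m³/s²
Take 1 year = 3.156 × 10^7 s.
T = 9.014 years = 2.84482 × 10^8 s
GM = 6.838 × 10^20 m³/s²
Kepler's third law: a³ = GM T² / (4π²)
T² = 8.09299 × 10^16 s²
a³ = (6.838 × 10^20) × (8.09299 × 10^16) / (4π²) = 1.40178 × 10^36 m³
a = (a³)^(1/3) = 1.11916 × 10^12 m ≈ 1.119 Tm

Final answer: 1.119 Tm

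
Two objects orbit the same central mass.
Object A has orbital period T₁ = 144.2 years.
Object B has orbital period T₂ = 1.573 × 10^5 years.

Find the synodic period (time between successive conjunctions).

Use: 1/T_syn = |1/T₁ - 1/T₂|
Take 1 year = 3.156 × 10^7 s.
T₁ = 144.2 years = 4.55095 × 10^9 s
T₂ = 1.573 × 10^5 years = 4.96439 × 10^12 s
1/T₁ = 2.19734 × 10^-10 s⁻¹
1/T₂ = 2.01435 × 10^-13 s⁻¹
|1/T₁ − 1/T₂| = 2.19533 × 10^-10 s⁻¹
T_syn = 1 / |1/T₁ − 1/T₂| = 4.55513 × 10^9 s ≈ 144.3 years

Final answer: T_syn = 144.3 years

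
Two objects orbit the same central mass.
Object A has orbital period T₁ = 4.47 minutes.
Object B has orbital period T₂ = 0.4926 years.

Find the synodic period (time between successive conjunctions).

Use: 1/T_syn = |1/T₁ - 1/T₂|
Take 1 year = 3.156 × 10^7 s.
T₁ = 4.47 minutes = 268.2 s
T₂ = 0.4926 years = 1.55465 × 10^7 s
1/T₁ = 0.00372856 s⁻¹
1/T₂ = 6.43233 × 10^-8 s⁻¹
|1/T₁ − 1/T₂| = 0.0037285 s⁻¹
T_syn = 1 / |1/T₁ − 1/T₂| = 268.205 s ≈ 4.47 minutes

Final answer: T_syn = 4.47 minutes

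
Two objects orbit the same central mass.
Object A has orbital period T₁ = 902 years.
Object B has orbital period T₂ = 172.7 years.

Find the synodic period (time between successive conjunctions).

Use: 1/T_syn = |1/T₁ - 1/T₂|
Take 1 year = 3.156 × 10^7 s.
T₁ = 902 years = 2.84671 × 10^10 s
T₂ = 172.7 years = 5.45041 × 10^9 s
1/T₁ = 3.51282 × 10^-11 s⁻¹
1/T₂ = 1.83472 × 10^-10 s⁻¹
|1/T₁ − 1/T₂| = 1.48344 × 10^-10 s⁻¹
T_syn = 1 / |1/T₁ − 1/T₂| = 6.74108 × 10^9 s ≈ 213.6 years

Final answer: T_syn = 213.6 years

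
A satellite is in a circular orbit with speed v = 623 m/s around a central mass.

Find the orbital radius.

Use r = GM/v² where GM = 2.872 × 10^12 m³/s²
v = 623 m/s
GM = 2.872 × 10^12 m³/s²
v² = 388129 m²/s²
r = GM/v² = (2.872 × 10^12) / 388129 = 7.3996 × 10^6 m ≈ 7.4 × 10^6 m

Final answer: 7.4 × 10^6 m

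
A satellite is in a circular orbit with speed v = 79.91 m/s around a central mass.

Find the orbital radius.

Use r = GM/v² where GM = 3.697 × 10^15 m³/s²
v = 79.91 m/s
GM = 3.697 × 10^15 m³/s²
v² = 6385.61 m²/s²
r = GM/v² = (3.697 × 10^15) / 6385.61 = 5.78958 × 10^11 m ≈ 579 Gm

Final answer: 579 Gm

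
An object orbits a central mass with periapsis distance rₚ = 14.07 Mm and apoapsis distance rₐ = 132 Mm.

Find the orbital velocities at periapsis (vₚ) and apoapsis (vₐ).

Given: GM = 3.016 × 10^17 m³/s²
rₚ = 14.07 Mm = 1.407 × 10^7 m
rₐ = 132 Mm = 1.32 × 10^8 m
GM = 3.016 × 10^17 m³/s²
a = (rₚ + rₐ)/2 = 7.3035 × 10^7 m
Vis-viva: v² = GM (2/r − 1/a)
vₚ² = 3.016 × 10^17 × (1.42146 × 10^-7 − 1.36921 × 10^-8) = 3.87418 × 10^10 m²/s²
vₚ = 196829 m/s ≈ 196.8 km/s
vₐ² = 3.016 × 10^17 × (1.51515 × 10^-8 − 1.36921 × 10^-8) = 4.4017 × 10^8 m²/s²
vₐ = 20980.2 m/s ≈ 20.98 km/s

Final answer: vₚ = 196.8 km/s, vₐ = 20.98 km/s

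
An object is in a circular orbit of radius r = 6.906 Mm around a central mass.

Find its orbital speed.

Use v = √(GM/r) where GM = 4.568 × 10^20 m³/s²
r = 6.906 Mm = 6.906 × 10^6 m
GM = 4.568 × 10^20 m³/s²
GM/r = (4.568 × 10^20) / (6.906 × 10^6) = 6.61454 × 10^13 m²/s²
v = √(GM/r) = 8.13298 × 10^6 m/s ≈ 8133 km/s

Final answer: 8133 km/s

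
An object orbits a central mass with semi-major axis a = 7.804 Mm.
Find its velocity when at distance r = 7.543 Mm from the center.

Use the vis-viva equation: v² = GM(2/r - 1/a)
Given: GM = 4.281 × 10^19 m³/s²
a = 7.804 Mm = 7.804 × 10^6 m
r = 7.543 Mm = 7.543 × 10^6 m
GM = 4.281 × 10^19 m³/s²
2/r − 1/a = 2.65146 × 10^-7 − 1.28139 × 10^-7 = 1.37007 × 10^-7 m⁻¹
v² = GM (2/r − 1/a) = 5.86527 × 10^12 m²/s²
v = 2.42183 × 10^6 m/s ≈ 2422 km/s

Final answer: 2422 km/s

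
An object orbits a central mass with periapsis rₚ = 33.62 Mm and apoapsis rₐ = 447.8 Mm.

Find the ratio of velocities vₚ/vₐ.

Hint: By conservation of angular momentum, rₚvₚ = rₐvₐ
rₚ = 33.62 Mm = 3.362 × 10^7 m
rₐ = 447.8 Mm = 4.478 × 10^8 m
rₚvₚ = rₐvₐ  ⇒  vₚ/vₐ = rₐ/rₚ
vₚ/vₐ = (4.478 × 10^8) / (3.362 × 10^7) = 13.3195

Final answer: vₚ/vₐ = 13.32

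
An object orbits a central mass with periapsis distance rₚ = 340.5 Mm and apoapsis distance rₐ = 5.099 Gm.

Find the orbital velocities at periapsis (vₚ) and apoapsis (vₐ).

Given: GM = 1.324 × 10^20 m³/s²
rₚ = 340.5 Mm = 3.405 × 10^8 m
rₐ = 5.099 Gm = 5.099 × 10^9 m
GM = 1.324 × 10^20 m³/s²
a = (rₚ + rₐ)/2 = 2.71975 × 10^9 m
Vis-viva: v² = GM (2/r − 1/a)
vₚ² = 1.324 × 10^20 × (5.87372 × 10^-9 − 3.67681 × 10^-10) = 7.28999 × 10^11 m²/s²
vₚ = 853814 m/s ≈ 853.8 km/s
vₐ² = 1.324 × 10^20 × (3.92234 × 10^-10 − 3.67681 × 10^-10) = 3.25081 × 10^9 m²/s²
vₐ = 57015.8 m/s ≈ 57.02 km/s

Final answer: vₚ = 853.8 km/s, vₐ = 57.02 km/s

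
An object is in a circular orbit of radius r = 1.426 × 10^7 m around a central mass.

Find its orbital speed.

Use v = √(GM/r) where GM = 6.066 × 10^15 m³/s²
r = 1.426 × 10^7 m
GM = 6.066 × 10^15 m³/s²
GM/r = (6.066 × 10^15) / (1.426 × 10^7) = 4.25386 × 10^8 m²/s²
v = √(GM/r) = 20624.9 m/s ≈ 20.62 km/s

Final answer: 20.62 km/s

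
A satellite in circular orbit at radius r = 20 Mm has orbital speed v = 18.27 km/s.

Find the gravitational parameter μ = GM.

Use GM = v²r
r = 20 Mm = 2 × 10^7 m
v = 18.27 km/s = 18270 m/s
v² = 3.33793 × 10^8 m²/s²
GM = v²r = 3.33793 × 10^8 × 2 × 10^7 = 6.67586 × 10^15 m³/s²
GM ≈ 6.676 × 10^15 m³/s²

Final answer: GM = 6.676 × 10^15 m³/s²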